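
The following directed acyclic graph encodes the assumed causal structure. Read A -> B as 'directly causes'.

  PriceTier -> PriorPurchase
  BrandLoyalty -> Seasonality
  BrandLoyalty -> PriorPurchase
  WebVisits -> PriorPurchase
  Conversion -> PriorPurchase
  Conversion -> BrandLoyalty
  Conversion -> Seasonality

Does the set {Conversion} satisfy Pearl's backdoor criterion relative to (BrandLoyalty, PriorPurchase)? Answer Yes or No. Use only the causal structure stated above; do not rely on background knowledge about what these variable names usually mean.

Yes

Backdoor paths from BrandLoyalty to PriorPurchase (paths whose first edge points into BrandLoyalty):
  P1: BrandLoyalty <- Conversion -> PriorPurchase
Condition 1 (no descendant of BrandLoyalty in the set): holds — descendants of BrandLoyalty are {PriorPurchase, Seasonality}; none are in {Conversion}.
Condition 2 (every backdoor path blocked by {Conversion}):
  P1: blocked at fork node Conversion ∈ conditioning set.
{Conversion} satisfies the backdoor criterion.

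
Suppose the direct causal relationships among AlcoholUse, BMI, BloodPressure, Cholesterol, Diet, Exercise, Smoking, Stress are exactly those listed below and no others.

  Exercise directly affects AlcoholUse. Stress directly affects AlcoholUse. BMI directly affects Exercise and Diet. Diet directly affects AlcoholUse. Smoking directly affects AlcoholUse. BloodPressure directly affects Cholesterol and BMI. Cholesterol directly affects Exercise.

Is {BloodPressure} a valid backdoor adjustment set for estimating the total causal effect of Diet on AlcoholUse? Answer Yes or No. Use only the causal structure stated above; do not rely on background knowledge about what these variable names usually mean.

No

Backdoor paths from Diet to AlcoholUse (paths whose first edge points into Diet):
  P1: Diet <- BMI <- BloodPressure -> Cholesterol -> Exercise -> AlcoholUse
  P2: Diet <- BMI -> Exercise -> AlcoholUse
Condition 1 (no descendant of Diet in the set): holds — descendants of Diet are {AlcoholUse}; none are in {BloodPressure}.
Condition 2 (every backdoor path blocked by {BloodPressure}):
  P1: blocked at fork node BloodPressure ∈ conditioning set.
  P2: open — no interior node is in the conditioning set.
{BloodPressure} does not satisfy the backdoor criterion.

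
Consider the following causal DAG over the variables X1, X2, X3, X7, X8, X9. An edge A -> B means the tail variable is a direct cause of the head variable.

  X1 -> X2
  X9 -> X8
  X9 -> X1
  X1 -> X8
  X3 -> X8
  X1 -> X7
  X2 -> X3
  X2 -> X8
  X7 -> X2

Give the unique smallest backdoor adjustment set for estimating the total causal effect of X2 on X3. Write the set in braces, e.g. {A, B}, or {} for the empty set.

{}

Variables eligible for adjustment (non-descendants of X2, excluding X2 and X3): {X1, X7, X9}.
Backdoor paths from X2 to X3:
  P1: X2 <- X1 <- X9 -> X8 <- X3
  P2: X2 <- X1 -> X8 <- X3
  P3: X2 <- X7 <- X1 <- X9 -> X8 <- X3
  P4: X2 <- X7 <- X1 -> X8 <- X3
Each backdoor path contains an unconditioned collider, so every path is already blocked with the empty conditioning set:
  P1: blocked at collider X8 (neither it nor any descendant is in the conditioning set).
  P2: blocked at collider X8 (neither it nor any descendant is in the conditioning set).
  P3: blocked at collider X8 (neither it nor any descendant is in the conditioning set).
  P4: blocked at collider X8 (neither it nor any descendant is in the conditioning set).
The empty set is therefore the unique smallest valid set.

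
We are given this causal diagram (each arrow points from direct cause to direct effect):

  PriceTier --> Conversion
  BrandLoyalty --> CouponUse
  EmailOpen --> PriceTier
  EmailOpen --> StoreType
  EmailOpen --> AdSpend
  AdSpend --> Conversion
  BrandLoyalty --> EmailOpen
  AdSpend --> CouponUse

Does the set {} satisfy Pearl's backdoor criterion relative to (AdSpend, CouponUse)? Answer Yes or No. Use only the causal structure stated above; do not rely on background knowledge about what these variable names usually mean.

Backdoor paths from AdSpend to CouponUse (paths whose first edge points into AdSpend):
  P1: AdSpend <- EmailOpen <- BrandLoyalty -> CouponUse
Condition 1 (no descendant of AdSpend in the set): holds — descendants of AdSpend are {Conversion, CouponUse}; none are in {}.
Condition 2 (every backdoor path blocked by {}):
  P1: open — no interior node is in the conditioning set.
{} does not satisfy the backdoor criterion.

No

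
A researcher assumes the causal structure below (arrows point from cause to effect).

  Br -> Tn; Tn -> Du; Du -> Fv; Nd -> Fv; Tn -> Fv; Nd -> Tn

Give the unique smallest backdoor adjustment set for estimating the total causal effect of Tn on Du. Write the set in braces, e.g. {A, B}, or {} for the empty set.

{}

Variables eligible for adjustment (non-descendants of Tn, excluding Tn and Du): {Br, Nd}.
Backdoor paths from Tn to Du:
  P1: Tn <- Nd -> Fv <- Du
Each backdoor path contains an unconditioned collider, so every path is already blocked with the empty conditioning set:
  P1: blocked at collider Fv (neither it nor any descendant is in the conditioning set).
The empty set is therefore the unique smallest valid set.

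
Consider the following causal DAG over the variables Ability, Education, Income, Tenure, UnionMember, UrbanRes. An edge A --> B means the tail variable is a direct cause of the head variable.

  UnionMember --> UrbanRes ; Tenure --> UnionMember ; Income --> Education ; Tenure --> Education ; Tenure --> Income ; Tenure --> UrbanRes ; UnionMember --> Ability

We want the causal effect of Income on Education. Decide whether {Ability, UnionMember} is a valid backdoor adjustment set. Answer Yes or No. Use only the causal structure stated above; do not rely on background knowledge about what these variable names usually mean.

No

Backdoor paths from Income to Education (paths whose first edge points into Income):
  P1: Income <- Tenure -> Education
Condition 1 (no descendant of Income in the set): holds — descendants of Income are {Education}; none are in {Ability, UnionMember}.
Condition 2 (every backdoor path blocked by {Ability, UnionMember}):
  P1: open — no interior node is in the conditioning set.
{Ability, UnionMember} does not satisfy the backdoor criterion.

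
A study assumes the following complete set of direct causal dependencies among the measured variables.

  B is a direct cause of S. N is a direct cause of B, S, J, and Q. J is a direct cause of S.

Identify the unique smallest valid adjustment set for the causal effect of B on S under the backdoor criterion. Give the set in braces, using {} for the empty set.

{N}

Variables eligible for adjustment (non-descendants of B, excluding B and S): {J, N, Q}.
Backdoor paths from B to S:
  P1: B <- N -> J -> S
  P2: B <- N -> S
The empty set is not sufficient: P1 (B <- N -> J -> S) has no collider blocking it and no conditioned non-collider, so it is open.
Try {N}:
  P1: blocked at fork node N ∈ conditioning set.
  P2: blocked at fork node N ∈ conditioning set.
{N} contains no descendant of B and blocks every backdoor path.
No other singleton works — e.g. {Q} leaves P1 open — so {N} is the unique smallest valid adjustment set.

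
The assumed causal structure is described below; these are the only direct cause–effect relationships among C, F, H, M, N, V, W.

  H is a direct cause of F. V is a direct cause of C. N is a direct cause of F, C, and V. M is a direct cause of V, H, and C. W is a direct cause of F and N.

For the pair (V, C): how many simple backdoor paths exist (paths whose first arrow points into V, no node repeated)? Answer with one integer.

6

A backdoor path from V to C is any simple undirected path whose first edge points into V (i.e. leaves V via a parent).
Parents of V: {M, N}.
Enumerating:
  P1: V <- M -> H -> F <- W -> N -> C
  P2: V <- M -> H -> F <- N -> C
  P3: V <- M -> C
  P4: V <- N <- W -> F <- H <- M -> C
  P5: V <- N -> F <- H <- M -> C
  P6: V <- N -> C
That exhausts the simple backdoor paths. Count: 6.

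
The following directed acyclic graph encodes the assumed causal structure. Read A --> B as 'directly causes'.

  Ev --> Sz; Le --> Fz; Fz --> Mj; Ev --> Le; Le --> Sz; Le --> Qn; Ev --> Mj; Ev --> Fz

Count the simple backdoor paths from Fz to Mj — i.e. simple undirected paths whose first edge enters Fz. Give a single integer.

A backdoor path from Fz to Mj is any simple undirected path whose first edge points into Fz (i.e. leaves Fz via a parent).
Parents of Fz: {Ev, Le}.
Enumerating:
  P1: Fz <- Ev -> Mj
  P2: Fz <- Le <- Ev -> Mj
  P3: Fz <- Le -> Sz <- Ev -> Mj
That exhausts the simple backdoor paths. Count: 3.

3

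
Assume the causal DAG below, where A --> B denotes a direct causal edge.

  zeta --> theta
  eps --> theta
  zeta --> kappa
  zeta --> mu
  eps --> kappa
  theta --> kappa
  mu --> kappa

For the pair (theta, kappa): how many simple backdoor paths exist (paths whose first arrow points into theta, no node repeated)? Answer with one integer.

A backdoor path from theta to kappa is any simple undirected path whose first edge points into theta (i.e. leaves theta via a parent).
Parents of theta: {eps, zeta}.
Enumerating:
  P1: theta <- zeta -> mu -> kappa
  P2: theta <- zeta -> kappa
  P3: theta <- eps -> kappa
That exhausts the simple backdoor paths. Count: 3.

3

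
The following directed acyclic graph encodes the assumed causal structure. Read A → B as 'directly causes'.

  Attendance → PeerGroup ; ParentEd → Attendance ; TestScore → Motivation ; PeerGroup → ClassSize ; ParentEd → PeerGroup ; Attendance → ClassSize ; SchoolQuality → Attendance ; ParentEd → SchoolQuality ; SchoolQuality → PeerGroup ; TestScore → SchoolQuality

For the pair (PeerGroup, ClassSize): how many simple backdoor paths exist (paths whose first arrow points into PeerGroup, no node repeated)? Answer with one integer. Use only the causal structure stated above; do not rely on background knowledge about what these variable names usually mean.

5

A backdoor path from PeerGroup to ClassSize is any simple undirected path whose first edge points into PeerGroup (i.e. leaves PeerGroup via a parent).
Parents of PeerGroup: {Attendance, ParentEd, SchoolQuality}.
Enumerating:
  P1: PeerGroup <- ParentEd -> SchoolQuality -> Attendance -> ClassSize
  P2: PeerGroup <- ParentEd -> Attendance -> ClassSize
  P3: PeerGroup <- SchoolQuality <- ParentEd -> Attendance -> ClassSize
  P4: PeerGroup <- SchoolQuality -> Attendance -> ClassSize
  P5: PeerGroup <- Attendance -> ClassSize
That exhausts the simple backdoor paths. Count: 5.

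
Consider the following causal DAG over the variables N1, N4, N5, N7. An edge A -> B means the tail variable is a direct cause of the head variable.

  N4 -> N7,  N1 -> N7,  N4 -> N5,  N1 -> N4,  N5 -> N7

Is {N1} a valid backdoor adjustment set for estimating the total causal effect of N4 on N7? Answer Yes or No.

Yes

Backdoor paths from N4 to N7 (paths whose first edge points into N4):
  P1: N4 <- N1 -> N7
Condition 1 (no descendant of N4 in the set): holds — descendants of N4 are {N5, N7}; none are in {N1}.
Condition 2 (every backdoor path blocked by {N1}):
  P1: blocked at fork node N1 ∈ conditioning set.
{N1} satisfies the backdoor criterion.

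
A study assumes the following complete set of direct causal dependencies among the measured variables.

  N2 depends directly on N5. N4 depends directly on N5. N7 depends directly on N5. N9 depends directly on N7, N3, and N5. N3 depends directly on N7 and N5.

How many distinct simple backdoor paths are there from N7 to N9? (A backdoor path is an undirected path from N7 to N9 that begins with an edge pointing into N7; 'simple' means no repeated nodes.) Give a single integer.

2

A backdoor path from N7 to N9 is any simple undirected path whose first edge points into N7 (i.e. leaves N7 via a parent).
Parents of N7: {N5}.
Enumerating:
  P1: N7 <- N5 -> N3 -> N9
  P2: N7 <- N5 -> N9
That exhausts the simple backdoor paths. Count: 2.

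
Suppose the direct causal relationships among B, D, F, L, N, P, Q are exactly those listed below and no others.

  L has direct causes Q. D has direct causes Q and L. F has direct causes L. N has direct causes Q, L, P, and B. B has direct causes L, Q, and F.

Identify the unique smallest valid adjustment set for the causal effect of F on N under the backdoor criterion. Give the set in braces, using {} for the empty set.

Variables eligible for adjustment (non-descendants of F, excluding F and N): {D, L, P, Q}.
Backdoor paths from F to N:
  P1: F <- L <- Q -> B -> N
  P2: F <- L <- Q -> N
  P3: F <- L -> D <- Q -> B -> N
  P4: F <- L -> D <- Q -> N
  P5: F <- L -> B <- Q -> N
  P6: F <- L -> B -> N
  P7: F <- L -> N
The empty set is not sufficient: P1 (F <- L <- Q -> B -> N) has no collider blocking it and no conditioned non-collider, so it is open.
Try {L}:
  P1: blocked at chain node L ∈ conditioning set.
  P2: blocked at chain node L ∈ conditioning set.
  P3: blocked at fork node L ∈ conditioning set.
  P4: blocked at fork node L ∈ conditioning set.
  P5: blocked at fork node L ∈ conditioning set.
  P6: blocked at fork node L ∈ conditioning set.
  P7: blocked at fork node L ∈ conditioning set.
{L} contains no descendant of F and blocks every backdoor path.
No other singleton works — e.g. {P} leaves P1 open — so {L} is the unique smallest valid adjustment set.

{L}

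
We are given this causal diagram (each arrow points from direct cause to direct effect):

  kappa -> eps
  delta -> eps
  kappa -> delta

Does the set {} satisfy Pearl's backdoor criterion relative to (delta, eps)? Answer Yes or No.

Backdoor paths from delta to eps (paths whose first edge points into delta):
  P1: delta <- kappa -> eps
Condition 1 (no descendant of delta in the set): holds — descendants of delta are {eps}; none are in {}.
Condition 2 (every backdoor path blocked by {}):
  P1: open — no interior node is in the conditioning set.
{} does not satisfy the backdoor criterion.

No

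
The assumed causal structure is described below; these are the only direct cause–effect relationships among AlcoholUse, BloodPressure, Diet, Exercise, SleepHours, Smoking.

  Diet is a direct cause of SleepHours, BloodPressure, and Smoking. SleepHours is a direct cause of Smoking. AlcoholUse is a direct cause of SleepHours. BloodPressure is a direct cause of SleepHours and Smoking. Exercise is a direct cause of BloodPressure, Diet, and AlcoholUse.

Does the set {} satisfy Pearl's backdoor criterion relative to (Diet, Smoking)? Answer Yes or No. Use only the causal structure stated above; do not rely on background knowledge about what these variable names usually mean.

Backdoor paths from Diet to Smoking (paths whose first edge points into Diet):
  P1: Diet <- Exercise -> BloodPressure -> SleepHours -> Smoking
  P2: Diet <- Exercise -> BloodPressure -> Smoking
  P3: Diet <- Exercise -> AlcoholUse -> SleepHours <- BloodPressure -> Smoking
  P4: Diet <- Exercise -> AlcoholUse -> SleepHours -> Smoking
Condition 1 (no descendant of Diet in the set): holds — descendants of Diet are {BloodPressure, SleepHours, Smoking}; none are in {}.
Condition 2 (every backdoor path blocked by {}):
  P1: open — no interior node is in the conditioning set.
  P2: open — no interior node is in the conditioning set.
  P3: blocked at collider SleepHours (neither it nor any descendant is in the conditioning set).
  P4: open — no interior node is in the conditioning set.
{} does not satisfy the backdoor criterion.

No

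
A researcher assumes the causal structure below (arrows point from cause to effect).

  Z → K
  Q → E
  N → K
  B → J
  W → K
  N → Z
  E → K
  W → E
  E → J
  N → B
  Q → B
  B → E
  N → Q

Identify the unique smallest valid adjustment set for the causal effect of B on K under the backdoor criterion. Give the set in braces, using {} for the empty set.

{N, Q}

Variables eligible for adjustment (non-descendants of B, excluding B and K): {N, Q, W, Z}.
Backdoor paths from B to K:
  P1: B <- N -> Q -> E <- W -> K
  P2: B <- N -> Q -> E -> K
  P3: B <- N -> Z -> K
  P4: B <- N -> K
  P5: B <- Q <- N -> Z -> K
  P6: B <- Q <- N -> K
  P7: B <- Q -> E <- W -> K
  P8: B <- Q -> E -> K
The empty set is not sufficient: P2 (B <- N -> Q -> E -> K) has no collider blocking it and no conditioned non-collider, so it is open.
Try {N, Q}:
  P1: blocked at fork node N ∈ conditioning set.
  P2: blocked at fork node N ∈ conditioning set.
  P3: blocked at fork node N ∈ conditioning set.
  P4: blocked at fork node N ∈ conditioning set.
  P5: blocked at chain node Q ∈ conditioning set.
  P6: blocked at chain node Q ∈ conditioning set.
  P7: blocked at fork node Q ∈ conditioning set.
  P8: blocked at fork node Q ∈ conditioning set.
{N, Q} contains no descendant of B and blocks every backdoor path.
Every element of {N, Q} is needed (dropping N leaves P3 open; dropping Q leaves P8 open), so no proper subset is valid.
Among all size-2 subsets of the eligible variables, only {N, Q} blocks every backdoor path, so it is the unique smallest valid adjustment set.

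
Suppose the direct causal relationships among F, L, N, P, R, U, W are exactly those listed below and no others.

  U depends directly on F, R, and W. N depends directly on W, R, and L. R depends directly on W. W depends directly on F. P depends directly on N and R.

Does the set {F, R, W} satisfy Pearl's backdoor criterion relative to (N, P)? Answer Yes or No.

Backdoor paths from N to P (paths whose first edge points into N):
  P1: N <- W <- F -> U <- R -> P
  P2: N <- W -> R -> P
  P3: N <- W -> U <- R -> P
  P4: N <- R -> P
Condition 1 (no descendant of N in the set): holds — descendants of N are {P}; none are in {F, R, W}.
Condition 2 (every backdoor path blocked by {F, R, W}):
  P1: blocked at chain node W ∈ conditioning set.
  P2: blocked at fork node W ∈ conditioning set.
  P3: blocked at fork node W ∈ conditioning set.
  P4: blocked at fork node R ∈ conditioning set.
{F, R, W} satisfies the backdoor criterion.

Yes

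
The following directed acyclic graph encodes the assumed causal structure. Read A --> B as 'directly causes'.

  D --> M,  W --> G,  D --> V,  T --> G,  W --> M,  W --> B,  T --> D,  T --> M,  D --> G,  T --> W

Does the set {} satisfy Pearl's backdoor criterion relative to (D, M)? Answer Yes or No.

No

Backdoor paths from D to M (paths whose first edge points into D):
  P1: D <- T -> W -> M
  P2: D <- T -> M
  P3: D <- T -> G <- W -> M
Condition 1 (no descendant of D in the set): holds — descendants of D are {G, M, V}; none are in {}.
Condition 2 (every backdoor path blocked by {}):
  P1: open — no interior node is in the conditioning set.
  P2: open — no interior node is in the conditioning set.
  P3: blocked at collider G (neither it nor any descendant is in the conditioning set).
{} does not satisfy the backdoor criterion.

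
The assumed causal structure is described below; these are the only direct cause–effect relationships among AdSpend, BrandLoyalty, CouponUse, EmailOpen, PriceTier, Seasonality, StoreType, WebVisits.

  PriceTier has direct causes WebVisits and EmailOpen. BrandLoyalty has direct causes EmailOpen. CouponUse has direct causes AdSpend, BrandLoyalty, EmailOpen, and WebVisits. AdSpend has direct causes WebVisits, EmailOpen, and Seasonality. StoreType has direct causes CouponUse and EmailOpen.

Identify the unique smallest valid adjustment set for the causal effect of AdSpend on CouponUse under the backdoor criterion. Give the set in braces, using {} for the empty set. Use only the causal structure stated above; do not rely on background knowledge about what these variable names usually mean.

Variables eligible for adjustment (non-descendants of AdSpend, excluding AdSpend and CouponUse): {BrandLoyalty, EmailOpen, PriceTier, Seasonality, WebVisits}.
Backdoor paths from AdSpend to CouponUse:
  P1: AdSpend <- EmailOpen -> BrandLoyalty -> CouponUse
  P2: AdSpend <- EmailOpen -> PriceTier <- WebVisits -> CouponUse
  P3: AdSpend <- EmailOpen -> CouponUse
  P4: AdSpend <- EmailOpen -> StoreType <- CouponUse
  P5: AdSpend <- WebVisits -> PriceTier <- EmailOpen -> BrandLoyalty -> CouponUse
  P6: AdSpend <- WebVisits -> PriceTier <- EmailOpen -> CouponUse
  P7: AdSpend <- WebVisits -> PriceTier <- EmailOpen -> StoreType <- CouponUse
  P8: AdSpend <- WebVisits -> CouponUse
The empty set is not sufficient: P1 (AdSpend <- EmailOpen -> BrandLoyalty -> CouponUse) has no collider blocking it and no conditioned non-collider, so it is open.
Try {EmailOpen, WebVisits}:
  P1: blocked at fork node EmailOpen ∈ conditioning set.
  P2: blocked at fork node EmailOpen ∈ conditioning set.
  P3: blocked at fork node EmailOpen ∈ conditioning set.
  P4: blocked at fork node EmailOpen ∈ conditioning set.
  P5: blocked at fork node WebVisits ∈ conditioning set.
  P6: blocked at fork node WebVisits ∈ conditioning set.
  P7: blocked at fork node WebVisits ∈ conditioning set.
  P8: blocked at fork node WebVisits ∈ conditioning set.
{EmailOpen, WebVisits} contains no descendant of AdSpend and blocks every backdoor path.
Every element of {EmailOpen, WebVisits} is needed (dropping EmailOpen leaves P1 open; dropping WebVisits leaves P8 open), so no proper subset is valid.
Among all size-2 subsets of the eligible variables, only {EmailOpen, WebVisits} blocks every backdoor path, so it is the unique smallest valid adjustment set.

{EmailOpen, WebVisits}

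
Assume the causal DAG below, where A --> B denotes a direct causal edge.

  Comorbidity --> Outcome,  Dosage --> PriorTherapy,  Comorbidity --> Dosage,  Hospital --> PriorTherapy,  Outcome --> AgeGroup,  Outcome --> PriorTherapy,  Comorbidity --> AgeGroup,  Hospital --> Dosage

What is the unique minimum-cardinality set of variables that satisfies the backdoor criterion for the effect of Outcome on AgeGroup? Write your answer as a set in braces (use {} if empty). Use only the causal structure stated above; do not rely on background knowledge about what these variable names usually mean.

Variables eligible for adjustment (non-descendants of Outcome, excluding Outcome and AgeGroup): {Comorbidity, Dosage, Hospital}.
Backdoor paths from Outcome to AgeGroup:
  P1: Outcome <- Comorbidity -> AgeGroup
The empty set is not sufficient: P1 (Outcome <- Comorbidity -> AgeGroup) has no collider blocking it and no conditioned non-collider, so it is open.
Try {Comorbidity}:
  P1: blocked at fork node Comorbidity ∈ conditioning set.
{Comorbidity} contains no descendant of Outcome and blocks every backdoor path.
No other singleton works — e.g. {Hospital} leaves P1 open — so {Comorbidity} is the unique smallest valid adjustment set.

{Comorbidity}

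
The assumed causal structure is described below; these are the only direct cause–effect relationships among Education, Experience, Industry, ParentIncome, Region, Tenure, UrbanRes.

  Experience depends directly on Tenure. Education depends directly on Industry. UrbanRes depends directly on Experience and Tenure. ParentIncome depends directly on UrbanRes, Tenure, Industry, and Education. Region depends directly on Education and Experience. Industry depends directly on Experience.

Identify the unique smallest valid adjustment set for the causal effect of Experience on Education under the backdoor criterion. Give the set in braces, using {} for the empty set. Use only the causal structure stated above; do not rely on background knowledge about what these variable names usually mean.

Variables eligible for adjustment (non-descendants of Experience, excluding Experience and Education): {Tenure}.
Backdoor paths from Experience to Education:
  P1: Experience <- Tenure -> UrbanRes -> ParentIncome <- Industry -> Education
  P2: Experience <- Tenure -> UrbanRes -> ParentIncome <- Education
  P3: Experience <- Tenure -> ParentIncome <- Industry -> Education
  P4: Experience <- Tenure -> ParentIncome <- Education
Each backdoor path contains an unconditioned collider, so every path is already blocked with the empty conditioning set:
  P1: blocked at collider ParentIncome (neither it nor any descendant is in the conditioning set).
  P2: blocked at collider ParentIncome (neither it nor any descendant is in the conditioning set).
  P3: blocked at collider ParentIncome (neither it nor any descendant is in the conditioning set).
  P4: blocked at collider ParentIncome (neither it nor any descendant is in the conditioning set).
The empty set is therefore the unique smallest valid set.

{}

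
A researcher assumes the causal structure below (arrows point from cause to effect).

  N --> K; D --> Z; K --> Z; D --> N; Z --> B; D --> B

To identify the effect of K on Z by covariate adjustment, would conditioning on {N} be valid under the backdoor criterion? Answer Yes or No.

Backdoor paths from K to Z (paths whose first edge points into K):
  P1: K <- N <- D -> Z
  P2: K <- N <- D -> B <- Z
Condition 1 (no descendant of K in the set): holds — descendants of K are {B, Z}; none are in {N}.
Condition 2 (every backdoor path blocked by {N}):
  P1: blocked at chain node N ∈ conditioning set.
  P2: blocked at chain node N ∈ conditioning set.
{N} satisfies the backdoor criterion.

Yes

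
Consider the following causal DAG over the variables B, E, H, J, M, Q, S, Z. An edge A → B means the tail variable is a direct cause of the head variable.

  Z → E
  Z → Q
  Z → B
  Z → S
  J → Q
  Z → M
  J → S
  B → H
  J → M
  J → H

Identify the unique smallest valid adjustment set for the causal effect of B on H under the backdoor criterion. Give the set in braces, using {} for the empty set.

{}

Variables eligible for adjustment (non-descendants of B, excluding B and H): {E, J, M, Q, S, Z}.
Backdoor paths from B to H:
  P1: B <- Z -> M <- J -> H
  P2: B <- Z -> Q <- J -> H
  P3: B <- Z -> S <- J -> H
Each backdoor path contains an unconditioned collider, so every path is already blocked with the empty conditioning set:
  P1: blocked at collider M (neither it nor any descendant is in the conditioning set).
  P2: blocked at collider Q (neither it nor any descendant is in the conditioning set).
  P3: blocked at collider S (neither it nor any descendant is in the conditioning set).
The empty set is therefore the unique smallest valid set.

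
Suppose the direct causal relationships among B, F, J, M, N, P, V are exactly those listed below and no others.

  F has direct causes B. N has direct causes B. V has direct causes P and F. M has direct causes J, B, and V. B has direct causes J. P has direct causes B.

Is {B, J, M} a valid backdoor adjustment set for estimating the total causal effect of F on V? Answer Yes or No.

No

Backdoor paths from F to V (paths whose first edge points into F):
  P1: F <- B <- J -> M <- V
  P2: F <- B -> P -> V
  P3: F <- B -> M <- V
Condition 1 (no descendant of F in the set): FAILS — M is a descendant of F.
Condition 2 (every backdoor path blocked by {B, J, M}):
  P1: blocked at chain node B ∈ conditioning set.
  P2: blocked at fork node B ∈ conditioning set.
  P3: blocked at fork node B ∈ conditioning set.
{B, J, M} does not satisfy the backdoor criterion.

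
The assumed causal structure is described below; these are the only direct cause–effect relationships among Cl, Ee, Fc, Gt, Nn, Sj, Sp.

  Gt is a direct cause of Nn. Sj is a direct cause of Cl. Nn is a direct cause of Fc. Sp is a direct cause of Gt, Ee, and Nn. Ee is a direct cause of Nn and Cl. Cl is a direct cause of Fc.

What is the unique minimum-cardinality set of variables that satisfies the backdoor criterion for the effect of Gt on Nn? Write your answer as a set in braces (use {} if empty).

{Sp}

Variables eligible for adjustment (non-descendants of Gt, excluding Gt and Nn): {Cl, Ee, Sj, Sp}.
Backdoor paths from Gt to Nn:
  P1: Gt <- Sp -> Ee -> Cl -> Fc <- Nn
  P2: Gt <- Sp -> Ee -> Nn
  P3: Gt <- Sp -> Nn
The empty set is not sufficient: P2 (Gt <- Sp -> Ee -> Nn) has no collider blocking it and no conditioned non-collider, so it is open.
Try {Sp}:
  P1: blocked at fork node Sp ∈ conditioning set.
  P2: blocked at fork node Sp ∈ conditioning set.
  P3: blocked at fork node Sp ∈ conditioning set.
{Sp} contains no descendant of Gt and blocks every backdoor path.
No other singleton works — e.g. {Ee} leaves P3 open — so {Sp} is the unique smallest valid adjustment set.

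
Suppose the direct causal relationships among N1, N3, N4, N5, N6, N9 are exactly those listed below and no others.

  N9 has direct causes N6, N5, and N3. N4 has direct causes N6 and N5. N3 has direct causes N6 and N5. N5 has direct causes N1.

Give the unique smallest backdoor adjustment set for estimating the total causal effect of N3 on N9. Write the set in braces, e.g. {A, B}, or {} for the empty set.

{N5, N6}

Variables eligible for adjustment (non-descendants of N3, excluding N3 and N9): {N1, N4, N5, N6}.
Backdoor paths from N3 to N9:
  P1: N3 <- N6 -> N4 <- N5 -> N9
  P2: N3 <- N6 -> N9
  P3: N3 <- N5 -> N4 <- N6 -> N9
  P4: N3 <- N5 -> N9
The empty set is not sufficient: P2 (N3 <- N6 -> N9) has no collider blocking it and no conditioned non-collider, so it is open.
Try {N5, N6}:
  P1: blocked at fork node N6 ∈ conditioning set.
  P2: blocked at fork node N6 ∈ conditioning set.
  P3: blocked at fork node N5 ∈ conditioning set.
  P4: blocked at fork node N5 ∈ conditioning set.
{N5, N6} contains no descendant of N3 and blocks every backdoor path.
Every element of {N5, N6} is needed (dropping N5 leaves P4 open; dropping N6 leaves P2 open), so no proper subset is valid.
Among all size-2 subsets of the eligible variables, only {N5, N6} blocks every backdoor path, so it is the unique smallest valid adjustment set.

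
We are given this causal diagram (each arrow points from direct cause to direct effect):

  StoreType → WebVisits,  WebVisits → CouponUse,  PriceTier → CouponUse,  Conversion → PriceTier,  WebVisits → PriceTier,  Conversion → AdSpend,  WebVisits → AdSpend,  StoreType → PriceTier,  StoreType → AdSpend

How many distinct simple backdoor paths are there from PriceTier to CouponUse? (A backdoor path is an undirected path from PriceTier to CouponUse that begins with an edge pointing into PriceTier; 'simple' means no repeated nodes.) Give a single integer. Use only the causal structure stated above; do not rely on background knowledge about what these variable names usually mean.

A backdoor path from PriceTier to CouponUse is any simple undirected path whose first edge points into PriceTier (i.e. leaves PriceTier via a parent).
Parents of PriceTier: {Conversion, StoreType, WebVisits}.
Enumerating:
  P1: PriceTier <- Conversion -> AdSpend <- StoreType -> WebVisits -> CouponUse
  P2: PriceTier <- Conversion -> AdSpend <- WebVisits -> CouponUse
  P3: PriceTier <- StoreType -> WebVisits -> CouponUse
  P4: PriceTier <- StoreType -> AdSpend <- WebVisits -> CouponUse
  P5: PriceTier <- WebVisits -> CouponUse
That exhausts the simple backdoor paths. Count: 5.

5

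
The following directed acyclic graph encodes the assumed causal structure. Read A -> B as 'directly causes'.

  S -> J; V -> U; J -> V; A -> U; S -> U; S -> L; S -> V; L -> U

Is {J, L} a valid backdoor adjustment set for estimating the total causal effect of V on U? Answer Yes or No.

No

Backdoor paths from V to U (paths whose first edge points into V):
  P1: V <- S -> L -> U
  P2: V <- S -> U
  P3: V <- J <- S -> L -> U
  P4: V <- J <- S -> U
Condition 1 (no descendant of V in the set): holds — descendants of V are {U}; none are in {J, L}.
Condition 2 (every backdoor path blocked by {J, L}):
  P1: blocked at chain node L ∈ conditioning set.
  P2: open — no interior node is in the conditioning set.
  P3: blocked at chain node J ∈ conditioning set.
  P4: blocked at chain node J ∈ conditioning set.
{J, L} does not satisfy the backdoor criterion.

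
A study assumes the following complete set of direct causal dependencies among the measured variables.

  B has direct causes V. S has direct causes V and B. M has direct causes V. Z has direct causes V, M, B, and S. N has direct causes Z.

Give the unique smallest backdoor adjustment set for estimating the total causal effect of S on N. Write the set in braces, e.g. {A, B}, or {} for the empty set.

{B, V}

Variables eligible for adjustment (non-descendants of S, excluding S and N): {B, M, V}.
Backdoor paths from S to N:
  P1: S <- V -> B -> Z -> N
  P2: S <- V -> M -> Z -> N
  P3: S <- V -> Z -> N
  P4: S <- B <- V -> M -> Z -> N
  P5: S <- B <- V -> Z -> N
  P6: S <- B -> Z -> N
The empty set is not sufficient: P1 (S <- V -> B -> Z -> N) has no collider blocking it and no conditioned non-collider, so it is open.
Try {B, V}:
  P1: blocked at fork node V ∈ conditioning set.
  P2: blocked at fork node V ∈ conditioning set.
  P3: blocked at fork node V ∈ conditioning set.
  P4: blocked at chain node B ∈ conditioning set.
  P5: blocked at chain node B ∈ conditioning set.
  P6: blocked at fork node B ∈ conditioning set.
{B, V} contains no descendant of S and blocks every backdoor path.
Every element of {B, V} is needed (dropping B leaves P6 open; dropping V leaves P2 open), so no proper subset is valid.
Among all size-2 subsets of the eligible variables, only {B, V} blocks every backdoor path, so it is the unique smallest valid adjustment set.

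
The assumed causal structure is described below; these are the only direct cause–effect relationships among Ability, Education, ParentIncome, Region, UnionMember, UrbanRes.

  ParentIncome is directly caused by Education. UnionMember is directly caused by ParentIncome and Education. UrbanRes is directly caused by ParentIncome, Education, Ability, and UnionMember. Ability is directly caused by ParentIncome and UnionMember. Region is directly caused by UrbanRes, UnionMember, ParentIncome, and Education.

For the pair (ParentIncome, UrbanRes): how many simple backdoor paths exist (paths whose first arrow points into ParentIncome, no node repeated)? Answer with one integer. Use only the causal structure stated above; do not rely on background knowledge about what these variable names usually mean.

A backdoor path from ParentIncome to UrbanRes is any simple undirected path whose first edge points into ParentIncome (i.e. leaves ParentIncome via a parent).
Parents of ParentIncome: {Education}.
Enumerating:
  P1: ParentIncome <- Education -> UnionMember -> Ability -> UrbanRes
  P2: ParentIncome <- Education -> UnionMember -> UrbanRes
  P3: ParentIncome <- Education -> UnionMember -> Region <- UrbanRes
  P4: ParentIncome <- Education -> UrbanRes
  P5: ParentIncome <- Education -> Region <- UnionMember -> Ability -> UrbanRes
  P6: ParentIncome <- Education -> Region <- UnionMember -> UrbanRes
  P7: ParentIncome <- Education -> Region <- UrbanRes
That exhausts the simple backdoor paths. Count: 7.

7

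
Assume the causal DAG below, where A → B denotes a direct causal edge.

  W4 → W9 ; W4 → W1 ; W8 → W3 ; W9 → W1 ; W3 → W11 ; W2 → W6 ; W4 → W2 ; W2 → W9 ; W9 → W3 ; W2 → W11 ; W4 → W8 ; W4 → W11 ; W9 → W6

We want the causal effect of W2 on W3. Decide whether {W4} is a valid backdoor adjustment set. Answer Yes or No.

Yes

Backdoor paths from W2 to W3 (paths whose first edge points into W2):
  P1: W2 <- W4 -> W8 -> W3
  P2: W2 <- W4 -> W9 -> W3
  P3: W2 <- W4 -> W1 <- W9 -> W3
  P4: W2 <- W4 -> W11 <- W3
Condition 1 (no descendant of W2 in the set): holds — descendants of W2 are {W1, W11, W3, W6, W9}; none are in {W4}.
Condition 2 (every backdoor path blocked by {W4}):
  P1: blocked at fork node W4 ∈ conditioning set.
  P2: blocked at fork node W4 ∈ conditioning set.
  P3: blocked at fork node W4 ∈ conditioning set.
  P4: blocked at fork node W4 ∈ conditioning set.
{W4} satisfies the backdoor criterion.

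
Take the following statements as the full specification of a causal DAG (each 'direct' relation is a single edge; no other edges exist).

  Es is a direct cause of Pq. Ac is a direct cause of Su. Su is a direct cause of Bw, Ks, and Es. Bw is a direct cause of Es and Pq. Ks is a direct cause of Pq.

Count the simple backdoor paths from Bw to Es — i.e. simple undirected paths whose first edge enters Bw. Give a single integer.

A backdoor path from Bw to Es is any simple undirected path whose first edge points into Bw (i.e. leaves Bw via a parent).
Parents of Bw: {Su}.
Enumerating:
  P1: Bw <- Su -> Es
  P2: Bw <- Su -> Ks -> Pq <- Es
That exhausts the simple backdoor paths. Count: 2.

2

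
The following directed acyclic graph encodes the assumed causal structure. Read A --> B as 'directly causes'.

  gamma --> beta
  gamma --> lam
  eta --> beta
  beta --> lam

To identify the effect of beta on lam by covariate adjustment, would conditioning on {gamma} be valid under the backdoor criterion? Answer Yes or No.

Yes

Backdoor paths from beta to lam (paths whose first edge points into beta):
  P1: beta <- gamma -> lam
Condition 1 (no descendant of beta in the set): holds — descendants of beta are {lam}; none are in {gamma}.
Condition 2 (every backdoor path blocked by {gamma}):
  P1: blocked at fork node gamma ∈ conditioning set.
{gamma} satisfies the backdoor criterion.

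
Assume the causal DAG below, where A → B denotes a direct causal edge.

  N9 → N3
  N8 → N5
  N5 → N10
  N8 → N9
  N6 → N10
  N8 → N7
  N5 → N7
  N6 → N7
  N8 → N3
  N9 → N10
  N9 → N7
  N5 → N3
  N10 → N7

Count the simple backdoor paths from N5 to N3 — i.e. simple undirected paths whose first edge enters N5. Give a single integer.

5

A backdoor path from N5 to N3 is any simple undirected path whose first edge points into N5 (i.e. leaves N5 via a parent).
Parents of N5: {N8}.
Enumerating:
  P1: N5 <- N8 -> N9 -> N3
  P2: N5 <- N8 -> N3
  P3: N5 <- N8 -> N7 <- N9 -> N3
  P4: N5 <- N8 -> N7 <- N6 -> N10 <- N9 -> N3
  P5: N5 <- N8 -> N7 <- N10 <- N9 -> N3
That exhausts the simple backdoor paths. Count: 5.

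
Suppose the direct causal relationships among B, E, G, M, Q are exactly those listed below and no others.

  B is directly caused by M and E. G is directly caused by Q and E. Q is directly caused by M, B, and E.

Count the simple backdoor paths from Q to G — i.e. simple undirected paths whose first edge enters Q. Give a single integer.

A backdoor path from Q to G is any simple undirected path whose first edge points into Q (i.e. leaves Q via a parent).
Parents of Q: {B, E, M}.
Enumerating:
  P1: Q <- E -> G
  P2: Q <- M -> B <- E -> G
  P3: Q <- B <- E -> G
That exhausts the simple backdoor paths. Count: 3.

3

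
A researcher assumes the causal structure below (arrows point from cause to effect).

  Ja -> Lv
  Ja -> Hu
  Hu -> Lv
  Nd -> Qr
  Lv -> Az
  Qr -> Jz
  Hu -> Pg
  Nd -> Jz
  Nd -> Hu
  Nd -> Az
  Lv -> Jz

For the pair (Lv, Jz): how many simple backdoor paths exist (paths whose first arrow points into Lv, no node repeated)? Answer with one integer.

A backdoor path from Lv to Jz is any simple undirected path whose first edge points into Lv (i.e. leaves Lv via a parent).
Parents of Lv: {Hu, Ja}.
Enumerating:
  P1: Lv <- Ja -> Hu <- Nd -> Qr -> Jz
  P2: Lv <- Ja -> Hu <- Nd -> Jz
  P3: Lv <- Hu <- Nd -> Qr -> Jz
  P4: Lv <- Hu <- Nd -> Jz
That exhausts the simple backdoor paths. Count: 4.

4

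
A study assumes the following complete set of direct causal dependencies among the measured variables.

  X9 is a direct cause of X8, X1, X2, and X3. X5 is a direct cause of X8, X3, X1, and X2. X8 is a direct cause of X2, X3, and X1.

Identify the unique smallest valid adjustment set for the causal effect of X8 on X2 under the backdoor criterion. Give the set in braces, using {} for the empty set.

{X5, X9}

Variables eligible for adjustment (non-descendants of X8, excluding X8 and X2): {X5, X9}.
Backdoor paths from X8 to X2:
  P1: X8 <- X5 -> X3 <- X9 -> X2
  P2: X8 <- X5 -> X2
  P3: X8 <- X5 -> X1 <- X9 -> X2
  P4: X8 <- X9 -> X3 <- X5 -> X2
  P5: X8 <- X9 -> X2
  P6: X8 <- X9 -> X1 <- X5 -> X2
The empty set is not sufficient: P2 (X8 <- X5 -> X2) has no collider blocking it and no conditioned non-collider, so it is open.
Try {X5, X9}:
  P1: blocked at fork node X5 ∈ conditioning set.
  P2: blocked at fork node X5 ∈ conditioning set.
  P3: blocked at fork node X5 ∈ conditioning set.
  P4: blocked at fork node X9 ∈ conditioning set.
  P5: blocked at fork node X9 ∈ conditioning set.
  P6: blocked at fork node X9 ∈ conditioning set.
{X5, X9} contains no descendant of X8 and blocks every backdoor path.
Every element of {X5, X9} is needed (dropping X5 leaves P2 open; dropping X9 leaves P5 open), so no proper subset is valid.
Among all size-2 subsets of the eligible variables, only {X5, X9} blocks every backdoor path, so it is the unique smallest valid adjustment set.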